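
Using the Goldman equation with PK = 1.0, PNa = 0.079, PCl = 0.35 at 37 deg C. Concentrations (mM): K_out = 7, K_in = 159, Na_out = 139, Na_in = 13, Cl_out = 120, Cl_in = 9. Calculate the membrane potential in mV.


Vm = (RT/F)*ln((PK*Ko + PNa*Nao + PCl*Cli)/(PK*Ki + PNa*Nai + PCl*Clo))
Numer = 21.131, Denom = 202.027
Vm = -60.34 mV


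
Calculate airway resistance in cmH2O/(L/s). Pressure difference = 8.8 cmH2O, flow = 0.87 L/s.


R = dP / flow
R = 8.8 / 0.87
R = 10.11 cmH2O/(L/s)


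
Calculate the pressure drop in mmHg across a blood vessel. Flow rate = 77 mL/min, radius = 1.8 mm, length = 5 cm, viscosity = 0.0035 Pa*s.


dP = 8*mu*L*Q / (pi*r^4)
Q = 77 mL/min = 1.28333e-06 m^3/s
dP = 54.4787 Pa = 54.4787 / 133.322 mmHg = 0.4086 mmHg


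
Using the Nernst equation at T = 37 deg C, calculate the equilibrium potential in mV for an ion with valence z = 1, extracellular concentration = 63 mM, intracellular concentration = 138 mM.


E = (RT/(zF)) * ln(C_out/C_in)
T = 37 + 273.15 = 310.15 K
E = (8.314 * 310.15 / (1 * 96485)) * ln(63/138)
E = -20.96 mV


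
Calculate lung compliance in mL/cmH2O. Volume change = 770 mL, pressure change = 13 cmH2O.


C = dV / dP
C = 770 / 13
C = 59.23 mL/cmH2O


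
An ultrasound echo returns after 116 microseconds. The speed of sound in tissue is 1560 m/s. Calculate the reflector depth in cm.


depth = c * t / 2
t = 116 us = 1.1600e-04 s
depth = 1560 * 1.1600e-04 / 2
depth = 0.09048 m = 9.048 cm


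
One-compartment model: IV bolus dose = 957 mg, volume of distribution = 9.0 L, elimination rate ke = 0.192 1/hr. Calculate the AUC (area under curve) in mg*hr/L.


C0 = Dose/Vd = 957/9.0 = 106.333 mg/L
AUC = C0/ke = 106.333/0.192
AUC = 553.8 mg*hr/L


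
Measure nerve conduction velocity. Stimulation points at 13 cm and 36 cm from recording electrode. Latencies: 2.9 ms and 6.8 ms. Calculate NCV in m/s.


Distance = (36 - 13) / 100 = 0.23 m
dt = (6.8 - 2.9) / 1000 = 0.0039 s
NCV = dist / dt = 58.97 m/s


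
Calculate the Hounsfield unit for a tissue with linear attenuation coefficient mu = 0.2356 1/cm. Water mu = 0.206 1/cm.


HU = ((mu_tissue - mu_water) / mu_water) * 1000
HU = ((0.2356 - 0.206) / 0.206) * 1000
HU = 143.7


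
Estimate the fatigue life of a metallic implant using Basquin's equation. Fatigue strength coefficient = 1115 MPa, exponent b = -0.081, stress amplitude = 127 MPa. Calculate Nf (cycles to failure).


sigma_a = sigma_f' * (2Nf)^b
2Nf = (sigma_a/sigma_f')^(1/b)
2Nf = (127/1115)^(1/-0.081)
2Nf = 4.444183e+11
Nf = 2.2221e+11


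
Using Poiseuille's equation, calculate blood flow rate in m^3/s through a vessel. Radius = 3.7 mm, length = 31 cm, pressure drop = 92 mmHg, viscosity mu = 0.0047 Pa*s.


Q = pi*r^4*dP / (8*mu*L)
r = 0.0037 m, L = 0.31 m
dP = 92 mmHg = 12265.624 Pa
Q = 6.1958e-04 m^3/s


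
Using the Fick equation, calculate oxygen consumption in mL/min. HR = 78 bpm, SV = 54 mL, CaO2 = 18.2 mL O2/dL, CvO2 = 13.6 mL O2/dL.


CO = HR*SV = 78*54/1000 = 4.212 L/min
a-v O2 diff = 18.2 - 13.6 = 4.6 mL/dL
VO2 = CO * (CaO2-CvO2) * 10 dL/L
VO2 = 4.212 * 4.6 * 10
VO2 = 193.8 mL/min


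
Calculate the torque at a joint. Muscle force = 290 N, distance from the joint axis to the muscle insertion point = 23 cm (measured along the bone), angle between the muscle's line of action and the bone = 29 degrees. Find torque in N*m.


Torque = F * d * sin(theta)   (moment arm = d*sin(theta))
d = 23 cm = 0.23 m
Torque = 290 * 0.23 * sin(29)
Torque = 32.34 N*m


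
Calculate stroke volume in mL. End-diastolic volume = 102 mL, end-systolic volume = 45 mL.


SV = EDV - ESV
SV = 102 - 45
SV = 57 mL


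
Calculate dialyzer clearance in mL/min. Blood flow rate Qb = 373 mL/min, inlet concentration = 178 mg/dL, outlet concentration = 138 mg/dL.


K = Qb * (Cb_in - Cb_out) / Cb_in
K = 373 * (178 - 138) / 178
K = 83.82 mL/min


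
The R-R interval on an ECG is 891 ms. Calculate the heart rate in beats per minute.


HR = 60 / RR_interval(s)
RR = 891 ms = 0.891 s
HR = 60 / 0.891 = 67.34 bpm


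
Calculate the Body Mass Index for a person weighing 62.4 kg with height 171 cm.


BMI = weight / height^2
height = 171 cm = 1.71 m
BMI = 62.4 / 1.71^2
BMI = 21.34 kg/m^2


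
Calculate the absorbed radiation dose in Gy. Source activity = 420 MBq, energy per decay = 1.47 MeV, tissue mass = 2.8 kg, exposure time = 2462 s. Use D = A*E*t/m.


A = 420 MBq = 4.2000e+08 Bq
E = 1.47 MeV = 2.35494e-13 J
D = A*E*t/m = 4.2000e+08*2.35494e-13*2462/2.8
D = 0.08697 Gy


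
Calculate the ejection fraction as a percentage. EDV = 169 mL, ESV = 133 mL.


SV = EDV - ESV = 169 - 133 = 36 mL
EF = SV/EDV * 100 = 36/169 * 100
EF = 21.3%


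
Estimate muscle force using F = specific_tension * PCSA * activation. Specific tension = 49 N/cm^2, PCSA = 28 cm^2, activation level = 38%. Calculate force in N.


F = sigma * PCSA * activation
F = 49 * 28 * 0.38
F = 521.4 N


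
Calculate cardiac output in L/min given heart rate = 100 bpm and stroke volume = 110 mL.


CO = HR * SV
CO = 100 * 110 / 1000
CO = 11 L/min


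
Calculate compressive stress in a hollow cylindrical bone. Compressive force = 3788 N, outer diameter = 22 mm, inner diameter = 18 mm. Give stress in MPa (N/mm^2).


A = pi*(r_o^2 - r_i^2)
r_o = 11 mm, r_i = 9 mm
A = 125.664 mm^2
sigma = F/A = 3788 / 125.664
sigma = 30.14 MPa


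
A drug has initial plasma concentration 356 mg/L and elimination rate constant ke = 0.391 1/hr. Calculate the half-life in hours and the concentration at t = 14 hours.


t_half = ln(2) / ke = 0.693147 / 0.391 = 1.773 hr
C(t) = C0 * exp(-ke*t) = 356 * exp(-0.391*14)
C(14) = 1.493 mg/L


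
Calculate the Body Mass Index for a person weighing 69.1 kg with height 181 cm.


BMI = weight / height^2
height = 181 cm = 1.81 m
BMI = 69.1 / 1.81^2
BMI = 21.09 kg/m^2


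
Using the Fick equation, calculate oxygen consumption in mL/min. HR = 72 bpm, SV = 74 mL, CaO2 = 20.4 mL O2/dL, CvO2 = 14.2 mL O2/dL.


CO = HR*SV = 72*74/1000 = 5.328 L/min
a-v O2 diff = 20.4 - 14.2 = 6.2 mL/dL
VO2 = CO * (CaO2-CvO2) * 10 dL/L
VO2 = 5.328 * 6.2 * 10
VO2 = 330.3 mL/min


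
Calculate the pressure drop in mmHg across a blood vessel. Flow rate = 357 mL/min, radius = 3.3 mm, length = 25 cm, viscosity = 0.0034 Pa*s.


dP = 8*mu*L*Q / (pi*r^4)
Q = 357 mL/min = 5.95e-06 m^3/s
dP = 108.598 Pa = 108.598 / 133.322 mmHg = 0.8146 mmHg


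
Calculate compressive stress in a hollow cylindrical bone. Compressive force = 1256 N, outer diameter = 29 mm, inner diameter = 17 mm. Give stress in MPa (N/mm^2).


A = pi*(r_o^2 - r_i^2)
r_o = 14.5 mm, r_i = 8.5 mm
A = 433.54 mm^2
sigma = F/A = 1256 / 433.54
sigma = 2.897 MPa


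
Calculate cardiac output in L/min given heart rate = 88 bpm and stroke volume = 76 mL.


CO = HR * SV
CO = 88 * 76 / 1000
CO = 6.688 L/min


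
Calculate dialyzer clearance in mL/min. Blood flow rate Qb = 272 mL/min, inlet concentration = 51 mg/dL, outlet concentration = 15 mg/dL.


K = Qb * (Cb_in - Cb_out) / Cb_in
K = 272 * (51 - 15) / 51
K = 192 mL/min


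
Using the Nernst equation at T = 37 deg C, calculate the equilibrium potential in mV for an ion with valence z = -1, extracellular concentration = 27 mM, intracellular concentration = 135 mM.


E = (RT/(zF)) * ln(C_out/C_in)
T = 37 + 273.15 = 310.15 K
E = (8.314 * 310.15 / (-1 * 96485)) * ln(27/135)
E = 43.01 mV


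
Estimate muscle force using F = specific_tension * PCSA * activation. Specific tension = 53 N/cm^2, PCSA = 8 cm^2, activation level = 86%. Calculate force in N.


F = sigma * PCSA * activation
F = 53 * 8 * 0.86
F = 364.6 N


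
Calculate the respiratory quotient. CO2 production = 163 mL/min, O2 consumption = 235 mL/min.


RQ = VCO2 / VO2
RQ = 163 / 235
RQ = 0.6936


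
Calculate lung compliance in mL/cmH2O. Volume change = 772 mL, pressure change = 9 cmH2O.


C = dV / dP
C = 772 / 9
C = 85.78 mL/cmH2O


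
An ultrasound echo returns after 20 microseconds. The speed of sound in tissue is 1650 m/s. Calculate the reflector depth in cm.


depth = c * t / 2
t = 20 us = 2.0000e-05 s
depth = 1650 * 2.0000e-05 / 2
depth = 0.0165 m = 1.65 cm


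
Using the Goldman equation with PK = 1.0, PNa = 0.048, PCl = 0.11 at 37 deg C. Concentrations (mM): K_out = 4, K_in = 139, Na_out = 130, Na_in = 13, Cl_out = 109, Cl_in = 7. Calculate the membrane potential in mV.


Vm = (RT/F)*ln((PK*Ko + PNa*Nao + PCl*Cli)/(PK*Ki + PNa*Nai + PCl*Clo))
Numer = 11.01, Denom = 151.614
Vm = -70.09 mV


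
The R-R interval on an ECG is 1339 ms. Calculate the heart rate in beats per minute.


HR = 60 / RR_interval(s)
RR = 1339 ms = 1.339 s
HR = 60 / 1.339 = 44.81 bpm


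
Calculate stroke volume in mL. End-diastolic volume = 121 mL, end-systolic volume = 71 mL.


SV = EDV - ESV
SV = 121 - 71
SV = 50 mL


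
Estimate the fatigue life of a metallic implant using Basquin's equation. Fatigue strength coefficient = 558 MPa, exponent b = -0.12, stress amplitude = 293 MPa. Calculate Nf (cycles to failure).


sigma_a = sigma_f' * (2Nf)^b
2Nf = (sigma_a/sigma_f')^(1/b)
2Nf = (293/558)^(1/-0.12)
2Nf = 214.48067
Nf = 107.2


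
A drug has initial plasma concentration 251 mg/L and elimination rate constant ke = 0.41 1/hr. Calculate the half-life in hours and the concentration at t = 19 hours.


t_half = ln(2) / ke = 0.693147 / 0.41 = 1.691 hr
C(t) = C0 * exp(-ke*t) = 251 * exp(-0.41*19)
C(19) = 0.1039 mg/L


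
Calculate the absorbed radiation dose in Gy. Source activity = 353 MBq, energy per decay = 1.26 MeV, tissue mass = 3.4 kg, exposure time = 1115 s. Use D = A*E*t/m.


A = 353 MBq = 3.5300e+08 Bq
E = 1.26 MeV = 2.01852e-13 J
D = A*E*t/m = 3.5300e+08*2.01852e-13*1115/3.4
D = 0.02337 Gy


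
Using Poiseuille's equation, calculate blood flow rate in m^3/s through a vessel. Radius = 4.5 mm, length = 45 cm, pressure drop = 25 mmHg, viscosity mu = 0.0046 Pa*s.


Q = pi*r^4*dP / (8*mu*L)
r = 0.0045 m, L = 0.45 m
dP = 25 mmHg = 3333.05 Pa
Q = 2.5929e-04 m^3/s


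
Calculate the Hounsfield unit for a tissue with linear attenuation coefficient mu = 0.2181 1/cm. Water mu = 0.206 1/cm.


HU = ((mu_tissue - mu_water) / mu_water) * 1000
HU = ((0.2181 - 0.206) / 0.206) * 1000
HU = 58.74


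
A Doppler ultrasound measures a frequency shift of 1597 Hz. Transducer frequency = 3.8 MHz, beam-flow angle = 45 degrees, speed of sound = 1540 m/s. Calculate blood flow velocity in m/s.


v = fd * c / (2 * f0 * cos(theta))
v = 1597 * 1540 / (2 * 3.8000e+06 * cos(45))
v = 0.4576 m/s


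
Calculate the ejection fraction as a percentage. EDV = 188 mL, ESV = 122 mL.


SV = EDV - ESV = 188 - 122 = 66 mL
EF = SV/EDV * 100 = 66/188 * 100
EF = 35.11%


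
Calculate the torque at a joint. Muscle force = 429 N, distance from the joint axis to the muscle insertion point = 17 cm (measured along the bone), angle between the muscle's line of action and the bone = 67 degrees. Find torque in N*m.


Torque = F * d * sin(theta)   (moment arm = d*sin(theta))
d = 17 cm = 0.17 m
Torque = 429 * 0.17 * sin(67)
Torque = 67.13 N*m


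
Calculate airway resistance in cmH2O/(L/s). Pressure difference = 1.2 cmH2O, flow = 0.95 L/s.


R = dP / flow
R = 1.2 / 0.95
R = 1.263 cmH2O/(L/s)


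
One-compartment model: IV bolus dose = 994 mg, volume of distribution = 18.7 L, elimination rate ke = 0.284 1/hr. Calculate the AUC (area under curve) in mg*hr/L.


C0 = Dose/Vd = 994/18.7 = 53.1551 mg/L
AUC = C0/ke = 53.1551/0.284
AUC = 187.2 mg*hr/L


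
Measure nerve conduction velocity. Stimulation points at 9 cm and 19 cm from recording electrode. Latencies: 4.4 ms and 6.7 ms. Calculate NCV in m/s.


Distance = (19 - 9) / 100 = 0.1 m
dt = (6.7 - 4.4) / 1000 = 0.0023 s
NCV = dist / dt = 43.48 m/s


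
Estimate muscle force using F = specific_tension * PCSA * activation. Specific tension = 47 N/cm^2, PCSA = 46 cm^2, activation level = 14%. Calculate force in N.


F = sigma * PCSA * activation
F = 47 * 46 * 0.14
F = 302.7 N


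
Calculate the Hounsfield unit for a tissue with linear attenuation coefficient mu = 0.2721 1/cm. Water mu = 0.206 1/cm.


HU = ((mu_tissue - mu_water) / mu_water) * 1000
HU = ((0.2721 - 0.206) / 0.206) * 1000
HU = 320.9


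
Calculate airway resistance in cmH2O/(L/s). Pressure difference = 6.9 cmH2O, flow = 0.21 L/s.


R = dP / flow
R = 6.9 / 0.21
R = 32.86 cmH2O/(L/s)


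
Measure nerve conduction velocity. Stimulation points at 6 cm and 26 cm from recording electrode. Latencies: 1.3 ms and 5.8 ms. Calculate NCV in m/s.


Distance = (26 - 6) / 100 = 0.2 m
dt = (5.8 - 1.3) / 1000 = 0.0045 s
NCV = dist / dt = 44.44 m/s


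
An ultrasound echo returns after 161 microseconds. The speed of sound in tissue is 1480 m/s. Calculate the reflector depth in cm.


depth = c * t / 2
t = 161 us = 1.6100e-04 s
depth = 1480 * 1.6100e-04 / 2
depth = 0.11914 m = 11.914 cm


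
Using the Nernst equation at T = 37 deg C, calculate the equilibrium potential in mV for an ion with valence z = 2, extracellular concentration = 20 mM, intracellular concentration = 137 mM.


E = (RT/(zF)) * ln(C_out/C_in)
T = 37 + 273.15 = 310.15 K
E = (8.314 * 310.15 / (2 * 96485)) * ln(20/137)
E = -25.71 mV


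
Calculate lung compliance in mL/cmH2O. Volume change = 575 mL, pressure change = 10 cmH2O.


C = dV / dP
C = 575 / 10
C = 57.5 mL/cmH2O


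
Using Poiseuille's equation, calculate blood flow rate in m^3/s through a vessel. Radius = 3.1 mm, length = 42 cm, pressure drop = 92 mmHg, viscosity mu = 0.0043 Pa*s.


Q = pi*r^4*dP / (8*mu*L)
r = 0.0031 m, L = 0.42 m
dP = 92 mmHg = 12265.624 Pa
Q = 2.4631e-04 m^3/s


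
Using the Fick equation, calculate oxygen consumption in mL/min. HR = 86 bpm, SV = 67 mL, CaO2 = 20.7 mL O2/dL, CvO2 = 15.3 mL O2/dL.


CO = HR*SV = 86*67/1000 = 5.762 L/min
a-v O2 diff = 20.7 - 15.3 = 5.4 mL/dL
VO2 = CO * (CaO2-CvO2) * 10 dL/L
VO2 = 5.762 * 5.4 * 10
VO2 = 311.1 mL/min


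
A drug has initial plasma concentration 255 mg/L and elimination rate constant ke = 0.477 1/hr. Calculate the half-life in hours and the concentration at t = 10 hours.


t_half = ln(2) / ke = 0.693147 / 0.477 = 1.453 hr
C(t) = C0 * exp(-ke*t) = 255 * exp(-0.477*10)
C(10) = 2.162 mg/L


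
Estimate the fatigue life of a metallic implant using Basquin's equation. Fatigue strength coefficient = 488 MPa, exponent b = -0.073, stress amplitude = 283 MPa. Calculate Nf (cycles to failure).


sigma_a = sigma_f' * (2Nf)^b
2Nf = (sigma_a/sigma_f')^(1/b)
2Nf = (283/488)^(1/-0.073)
2Nf = 1744.0271
Nf = 872


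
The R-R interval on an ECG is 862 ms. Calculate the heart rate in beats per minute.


HR = 60 / RR_interval(s)
RR = 862 ms = 0.862 s
HR = 60 / 0.862 = 69.61 bpm


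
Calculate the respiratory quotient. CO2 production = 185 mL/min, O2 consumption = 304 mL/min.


RQ = VCO2 / VO2
RQ = 185 / 304
RQ = 0.6086


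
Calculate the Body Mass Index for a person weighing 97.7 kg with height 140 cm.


BMI = weight / height^2
height = 140 cm = 1.4 m
BMI = 97.7 / 1.4^2
BMI = 49.85 kg/m^2


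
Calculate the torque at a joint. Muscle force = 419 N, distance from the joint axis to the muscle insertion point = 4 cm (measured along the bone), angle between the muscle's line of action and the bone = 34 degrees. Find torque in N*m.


Torque = F * d * sin(theta)   (moment arm = d*sin(theta))
d = 4 cm = 0.04 m
Torque = 419 * 0.04 * sin(34)
Torque = 9.372 N*m


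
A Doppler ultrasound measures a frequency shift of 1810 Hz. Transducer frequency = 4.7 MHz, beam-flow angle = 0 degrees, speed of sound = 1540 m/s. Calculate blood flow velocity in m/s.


v = fd * c / (2 * f0 * cos(theta))
v = 1810 * 1540 / (2 * 4.7000e+06 * cos(0))
v = 0.2965 m/s


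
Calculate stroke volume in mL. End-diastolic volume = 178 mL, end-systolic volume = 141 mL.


SV = EDV - ESV
SV = 178 - 141
SV = 37 mL


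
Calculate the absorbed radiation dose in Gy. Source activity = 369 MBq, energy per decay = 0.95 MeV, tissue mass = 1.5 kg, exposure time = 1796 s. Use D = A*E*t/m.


A = 369 MBq = 3.6900e+08 Bq
E = 0.95 MeV = 1.5219e-13 J
D = A*E*t/m = 3.6900e+08*1.5219e-13*1796/1.5
D = 0.06724 Gy


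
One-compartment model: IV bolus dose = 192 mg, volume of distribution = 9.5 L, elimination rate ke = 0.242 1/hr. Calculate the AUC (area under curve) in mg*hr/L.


C0 = Dose/Vd = 192/9.5 = 20.2105 mg/L
AUC = C0/ke = 20.2105/0.242
AUC = 83.51 mg*hr/L


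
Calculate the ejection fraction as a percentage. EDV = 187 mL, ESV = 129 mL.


SV = EDV - ESV = 187 - 129 = 58 mL
EF = SV/EDV * 100 = 58/187 * 100
EF = 31.02%


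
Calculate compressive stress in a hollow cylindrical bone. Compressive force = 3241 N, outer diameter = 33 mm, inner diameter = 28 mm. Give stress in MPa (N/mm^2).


A = pi*(r_o^2 - r_i^2)
r_o = 16.5 mm, r_i = 14 mm
A = 239.546 mm^2
sigma = F/A = 3241 / 239.546
sigma = 13.53 MPa


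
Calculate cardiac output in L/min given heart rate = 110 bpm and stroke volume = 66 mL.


CO = HR * SV
CO = 110 * 66 / 1000
CO = 7.26 L/min


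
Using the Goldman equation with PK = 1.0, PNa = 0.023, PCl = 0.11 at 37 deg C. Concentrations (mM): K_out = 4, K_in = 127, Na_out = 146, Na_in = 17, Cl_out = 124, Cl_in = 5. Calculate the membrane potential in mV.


Vm = (RT/F)*ln((PK*Ko + PNa*Nao + PCl*Cli)/(PK*Ki + PNa*Nai + PCl*Clo))
Numer = 7.908, Denom = 141.031
Vm = -77 mV


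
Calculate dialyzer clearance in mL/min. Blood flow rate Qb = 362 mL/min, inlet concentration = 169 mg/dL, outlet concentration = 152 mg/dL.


K = Qb * (Cb_in - Cb_out) / Cb_in
K = 362 * (169 - 152) / 169
K = 36.41 mL/min


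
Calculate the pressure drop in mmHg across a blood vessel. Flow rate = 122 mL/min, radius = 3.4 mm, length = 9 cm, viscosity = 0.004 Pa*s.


dP = 8*mu*L*Q / (pi*r^4)
Q = 122 mL/min = 2.03333e-06 m^3/s
dP = 13.9487 Pa = 13.9487 / 133.322 mmHg = 0.1046 mmHg


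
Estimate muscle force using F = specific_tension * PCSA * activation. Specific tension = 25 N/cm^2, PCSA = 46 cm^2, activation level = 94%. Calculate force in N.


F = sigma * PCSA * activation
F = 25 * 46 * 0.94
F = 1081 N


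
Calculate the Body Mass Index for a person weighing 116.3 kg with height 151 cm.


BMI = weight / height^2
height = 151 cm = 1.51 m
BMI = 116.3 / 1.51^2
BMI = 51.01 kg/m^2


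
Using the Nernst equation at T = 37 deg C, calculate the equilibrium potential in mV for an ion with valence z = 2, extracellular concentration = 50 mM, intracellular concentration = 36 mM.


E = (RT/(zF)) * ln(C_out/C_in)
T = 37 + 273.15 = 310.15 K
E = (8.314 * 310.15 / (2 * 96485)) * ln(50/36)
E = 4.39 mV


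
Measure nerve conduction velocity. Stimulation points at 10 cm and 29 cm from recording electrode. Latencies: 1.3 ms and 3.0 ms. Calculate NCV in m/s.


Distance = (29 - 10) / 100 = 0.19 m
dt = (3.0 - 1.3) / 1000 = 0.0017 s
NCV = dist / dt = 111.8 m/s


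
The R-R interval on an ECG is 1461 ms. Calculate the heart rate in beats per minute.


HR = 60 / RR_interval(s)
RR = 1461 ms = 1.461 s
HR = 60 / 1.461 = 41.07 bpm


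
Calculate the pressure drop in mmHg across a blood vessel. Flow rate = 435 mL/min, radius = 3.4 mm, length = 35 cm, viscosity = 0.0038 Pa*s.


dP = 8*mu*L*Q / (pi*r^4)
Q = 435 mL/min = 7.25e-06 m^3/s
dP = 183.744 Pa = 183.744 / 133.322 mmHg = 1.378 mmHg


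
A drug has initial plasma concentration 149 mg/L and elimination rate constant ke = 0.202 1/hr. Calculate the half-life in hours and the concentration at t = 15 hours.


t_half = ln(2) / ke = 0.693147 / 0.202 = 3.431 hr
C(t) = C0 * exp(-ke*t) = 149 * exp(-0.202*15)
C(15) = 7.199 mg/L


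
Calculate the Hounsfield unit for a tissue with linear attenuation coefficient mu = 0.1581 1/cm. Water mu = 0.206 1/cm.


HU = ((mu_tissue - mu_water) / mu_water) * 1000
HU = ((0.1581 - 0.206) / 0.206) * 1000
HU = -232.5


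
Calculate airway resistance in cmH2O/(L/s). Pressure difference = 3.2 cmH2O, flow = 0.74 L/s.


R = dP / flow
R = 3.2 / 0.74
R = 4.324 cmH2O/(L/s)


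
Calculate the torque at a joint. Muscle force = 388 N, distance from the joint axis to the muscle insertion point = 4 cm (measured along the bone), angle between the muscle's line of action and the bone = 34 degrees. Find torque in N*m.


Torque = F * d * sin(theta)   (moment arm = d*sin(theta))
d = 4 cm = 0.04 m
Torque = 388 * 0.04 * sin(34)
Torque = 8.679 N*m


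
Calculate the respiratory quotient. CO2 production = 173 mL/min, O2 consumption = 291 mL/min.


RQ = VCO2 / VO2
RQ = 173 / 291
RQ = 0.5945


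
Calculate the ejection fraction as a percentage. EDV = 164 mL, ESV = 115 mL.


SV = EDV - ESV = 164 - 115 = 49 mL
EF = SV/EDV * 100 = 49/164 * 100
EF = 29.88%


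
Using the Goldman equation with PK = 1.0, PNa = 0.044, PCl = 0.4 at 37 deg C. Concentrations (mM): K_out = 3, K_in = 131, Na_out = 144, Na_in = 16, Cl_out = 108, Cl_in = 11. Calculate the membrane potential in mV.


Vm = (RT/F)*ln((PK*Ko + PNa*Nao + PCl*Cli)/(PK*Ki + PNa*Nai + PCl*Clo))
Numer = 13.736, Denom = 174.904
Vm = -67.99 mV


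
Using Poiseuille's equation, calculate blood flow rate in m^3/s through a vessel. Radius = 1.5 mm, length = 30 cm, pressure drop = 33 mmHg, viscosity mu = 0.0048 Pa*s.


Q = pi*r^4*dP / (8*mu*L)
r = 0.0015 m, L = 0.3 m
dP = 33 mmHg = 4399.626 Pa
Q = 6.0740e-06 m^3/s


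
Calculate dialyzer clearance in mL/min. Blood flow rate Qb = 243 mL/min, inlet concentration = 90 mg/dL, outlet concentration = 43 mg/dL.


K = Qb * (Cb_in - Cb_out) / Cb_in
K = 243 * (90 - 43) / 90
K = 126.9 mL/min


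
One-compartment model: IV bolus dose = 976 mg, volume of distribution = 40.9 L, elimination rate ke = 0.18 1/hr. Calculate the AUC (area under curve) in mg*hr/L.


C0 = Dose/Vd = 976/40.9 = 23.8631 mg/L
AUC = C0/ke = 23.8631/0.18
AUC = 132.6 mg*hr/L


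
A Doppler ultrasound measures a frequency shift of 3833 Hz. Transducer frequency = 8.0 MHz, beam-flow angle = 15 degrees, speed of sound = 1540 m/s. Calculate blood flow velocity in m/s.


v = fd * c / (2 * f0 * cos(theta))
v = 3833 * 1540 / (2 * 8.0000e+06 * cos(15))
v = 0.3819 m/s


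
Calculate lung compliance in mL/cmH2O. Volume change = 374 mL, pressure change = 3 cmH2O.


C = dV / dP
C = 374 / 3
C = 124.7 mL/cmH2O


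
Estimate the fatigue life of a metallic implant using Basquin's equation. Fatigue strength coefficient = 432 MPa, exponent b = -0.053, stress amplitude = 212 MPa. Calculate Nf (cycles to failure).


sigma_a = sigma_f' * (2Nf)^b
2Nf = (sigma_a/sigma_f')^(1/b)
2Nf = (212/432)^(1/-0.053)
2Nf = 680736.41
Nf = 3.404e+05


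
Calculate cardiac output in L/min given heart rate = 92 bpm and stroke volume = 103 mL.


CO = HR * SV
CO = 92 * 103 / 1000
CO = 9.476 L/min


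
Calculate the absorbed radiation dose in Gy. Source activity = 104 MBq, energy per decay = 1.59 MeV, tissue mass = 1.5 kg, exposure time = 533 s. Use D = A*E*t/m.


A = 104 MBq = 1.0400e+08 Bq
E = 1.59 MeV = 2.54718e-13 J
D = A*E*t/m = 1.0400e+08*2.54718e-13*533/1.5
D = 0.009413 Gy


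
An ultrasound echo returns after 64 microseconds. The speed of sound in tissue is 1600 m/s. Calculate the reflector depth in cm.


depth = c * t / 2
t = 64 us = 6.4000e-05 s
depth = 1600 * 6.4000e-05 / 2
depth = 0.0512 m = 5.12 cm


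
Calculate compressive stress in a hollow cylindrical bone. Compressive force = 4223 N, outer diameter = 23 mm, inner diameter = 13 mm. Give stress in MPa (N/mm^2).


A = pi*(r_o^2 - r_i^2)
r_o = 11.5 mm, r_i = 6.5 mm
A = 282.743 mm^2
sigma = F/A = 4223 / 282.743
sigma = 14.94 MPa


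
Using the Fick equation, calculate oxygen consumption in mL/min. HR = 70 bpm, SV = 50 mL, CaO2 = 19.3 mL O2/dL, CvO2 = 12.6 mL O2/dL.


CO = HR*SV = 70*50/1000 = 3.5 L/min
a-v O2 diff = 19.3 - 12.6 = 6.7 mL/dL
VO2 = CO * (CaO2-CvO2) * 10 dL/L
VO2 = 3.5 * 6.7 * 10
VO2 = 234.5 mL/min


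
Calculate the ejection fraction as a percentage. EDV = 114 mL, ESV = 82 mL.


SV = EDV - ESV = 114 - 82 = 32 mL
EF = SV/EDV * 100 = 32/114 * 100
EF = 28.07%


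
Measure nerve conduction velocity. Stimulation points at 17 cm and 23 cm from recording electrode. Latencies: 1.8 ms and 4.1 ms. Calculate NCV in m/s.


Distance = (23 - 17) / 100 = 0.06 m
dt = (4.1 - 1.8) / 1000 = 0.0023 s
NCV = dist / dt = 26.09 m/s


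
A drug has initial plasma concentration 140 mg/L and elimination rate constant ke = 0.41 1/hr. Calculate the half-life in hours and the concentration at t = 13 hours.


t_half = ln(2) / ke = 0.693147 / 0.41 = 1.691 hr
C(t) = C0 * exp(-ke*t) = 140 * exp(-0.41*13)
C(13) = 0.6782 mg/L


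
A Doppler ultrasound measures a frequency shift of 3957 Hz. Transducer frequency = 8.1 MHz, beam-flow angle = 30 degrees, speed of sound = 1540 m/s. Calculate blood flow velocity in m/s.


v = fd * c / (2 * f0 * cos(theta))
v = 3957 * 1540 / (2 * 8.1000e+06 * cos(30))
v = 0.4344 m/s


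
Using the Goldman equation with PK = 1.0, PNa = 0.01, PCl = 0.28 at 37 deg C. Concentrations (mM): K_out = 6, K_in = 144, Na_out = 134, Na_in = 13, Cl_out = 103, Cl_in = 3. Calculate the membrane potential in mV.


Vm = (RT/F)*ln((PK*Ko + PNa*Nao + PCl*Cli)/(PK*Ki + PNa*Nai + PCl*Clo))
Numer = 8.18, Denom = 172.97
Vm = -81.55 mV


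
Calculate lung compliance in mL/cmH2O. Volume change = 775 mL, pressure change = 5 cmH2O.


C = dV / dP
C = 775 / 5
C = 155 mL/cmH2O


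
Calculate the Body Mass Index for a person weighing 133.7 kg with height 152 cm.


BMI = weight / height^2
height = 152 cm = 1.52 m
BMI = 133.7 / 1.52^2
BMI = 57.87 kg/m^2


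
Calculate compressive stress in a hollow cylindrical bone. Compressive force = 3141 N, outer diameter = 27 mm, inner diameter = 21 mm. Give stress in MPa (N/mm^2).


A = pi*(r_o^2 - r_i^2)
r_o = 13.5 mm, r_i = 10.5 mm
A = 226.195 mm^2
sigma = F/A = 3141 / 226.195
sigma = 13.89 MPa


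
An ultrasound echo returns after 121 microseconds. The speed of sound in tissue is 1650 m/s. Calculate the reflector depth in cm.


depth = c * t / 2
t = 121 us = 1.2100e-04 s
depth = 1650 * 1.2100e-04 / 2
depth = 0.099825 m = 9.9825 cm


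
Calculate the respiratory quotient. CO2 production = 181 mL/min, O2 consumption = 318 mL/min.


RQ = VCO2 / VO2
RQ = 181 / 318
RQ = 0.5692


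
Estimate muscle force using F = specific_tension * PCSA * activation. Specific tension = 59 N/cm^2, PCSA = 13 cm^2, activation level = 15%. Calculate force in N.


F = sigma * PCSA * activation
F = 59 * 13 * 0.15
F = 115 N


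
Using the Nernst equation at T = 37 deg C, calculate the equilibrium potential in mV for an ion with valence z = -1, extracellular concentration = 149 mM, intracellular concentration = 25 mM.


E = (RT/(zF)) * ln(C_out/C_in)
T = 37 + 273.15 = 310.15 K
E = (8.314 * 310.15 / (-1 * 96485)) * ln(149/25)
E = -47.71 mV


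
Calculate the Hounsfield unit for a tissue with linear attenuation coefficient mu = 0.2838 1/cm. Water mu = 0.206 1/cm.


HU = ((mu_tissue - mu_water) / mu_water) * 1000
HU = ((0.2838 - 0.206) / 0.206) * 1000
HU = 377.7


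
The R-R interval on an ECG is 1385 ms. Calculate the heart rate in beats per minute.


HR = 60 / RR_interval(s)
RR = 1385 ms = 1.385 s
HR = 60 / 1.385 = 43.32 bpm


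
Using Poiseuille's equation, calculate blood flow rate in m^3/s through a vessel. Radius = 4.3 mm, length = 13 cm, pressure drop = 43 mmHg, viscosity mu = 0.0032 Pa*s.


Q = pi*r^4*dP / (8*mu*L)
r = 0.0043 m, L = 0.13 m
dP = 43 mmHg = 5732.846 Pa
Q = 0.00185 m^3/s


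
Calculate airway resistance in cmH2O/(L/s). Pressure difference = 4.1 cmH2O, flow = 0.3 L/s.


R = dP / flow
R = 4.1 / 0.3
R = 13.67 cmH2O/(L/s)


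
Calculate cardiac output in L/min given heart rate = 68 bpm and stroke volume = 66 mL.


CO = HR * SV
CO = 68 * 66 / 1000
CO = 4.488 L/min


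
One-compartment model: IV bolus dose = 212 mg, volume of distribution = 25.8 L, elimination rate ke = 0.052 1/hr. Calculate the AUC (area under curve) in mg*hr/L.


C0 = Dose/Vd = 212/25.8 = 8.21705 mg/L
AUC = C0/ke = 8.21705/0.052
AUC = 158 mg*hr/L


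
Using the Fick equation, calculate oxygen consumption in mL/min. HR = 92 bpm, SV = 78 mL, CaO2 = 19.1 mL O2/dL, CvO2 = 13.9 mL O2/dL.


CO = HR*SV = 92*78/1000 = 7.176 L/min
a-v O2 diff = 19.1 - 13.9 = 5.2 mL/dL
VO2 = CO * (CaO2-CvO2) * 10 dL/L
VO2 = 7.176 * 5.2 * 10
VO2 = 373.2 mL/min


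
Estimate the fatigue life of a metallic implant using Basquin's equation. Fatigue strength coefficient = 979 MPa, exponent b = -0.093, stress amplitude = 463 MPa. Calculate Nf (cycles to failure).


sigma_a = sigma_f' * (2Nf)^b
2Nf = (sigma_a/sigma_f')^(1/b)
2Nf = (463/979)^(1/-0.093)
2Nf = 3139.0084
Nf = 1570


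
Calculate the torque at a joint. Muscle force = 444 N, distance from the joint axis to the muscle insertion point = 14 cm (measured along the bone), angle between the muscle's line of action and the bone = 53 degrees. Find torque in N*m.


Torque = F * d * sin(theta)   (moment arm = d*sin(theta))
d = 14 cm = 0.14 m
Torque = 444 * 0.14 * sin(53)
Torque = 49.64 N*m


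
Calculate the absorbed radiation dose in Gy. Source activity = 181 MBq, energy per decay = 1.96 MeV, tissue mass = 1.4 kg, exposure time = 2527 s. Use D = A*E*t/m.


A = 181 MBq = 1.8100e+08 Bq
E = 1.96 MeV = 3.13992e-13 J
D = A*E*t/m = 1.8100e+08*3.13992e-13*2527/1.4
D = 0.1026 Gy


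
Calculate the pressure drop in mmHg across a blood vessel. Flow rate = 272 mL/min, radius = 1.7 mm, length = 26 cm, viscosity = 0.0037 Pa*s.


dP = 8*mu*L*Q / (pi*r^4)
Q = 272 mL/min = 4.53333e-06 m^3/s
dP = 1329.65 Pa = 1329.65 / 133.322 mmHg = 9.973 mmHg


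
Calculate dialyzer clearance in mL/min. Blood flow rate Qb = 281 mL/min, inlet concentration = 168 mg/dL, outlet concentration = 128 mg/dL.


K = Qb * (Cb_in - Cb_out) / Cb_in
K = 281 * (168 - 128) / 168
K = 66.9 mL/min


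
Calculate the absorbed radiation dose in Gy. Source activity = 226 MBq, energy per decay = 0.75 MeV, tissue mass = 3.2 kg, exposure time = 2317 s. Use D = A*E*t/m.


A = 226 MBq = 2.2600e+08 Bq
E = 0.75 MeV = 1.2015e-13 J
D = A*E*t/m = 2.2600e+08*1.2015e-13*2317/3.2
D = 0.01966 Gy


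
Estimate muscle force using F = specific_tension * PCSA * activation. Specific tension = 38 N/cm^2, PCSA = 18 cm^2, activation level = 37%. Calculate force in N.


F = sigma * PCSA * activation
F = 38 * 18 * 0.37
F = 253.1 N


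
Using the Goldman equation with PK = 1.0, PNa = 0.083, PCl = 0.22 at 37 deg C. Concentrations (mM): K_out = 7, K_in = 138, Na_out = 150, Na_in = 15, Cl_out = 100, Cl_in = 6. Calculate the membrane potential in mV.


Vm = (RT/F)*ln((PK*Ko + PNa*Nao + PCl*Cli)/(PK*Ki + PNa*Nai + PCl*Clo))
Numer = 20.77, Denom = 161.245
Vm = -54.77 mV


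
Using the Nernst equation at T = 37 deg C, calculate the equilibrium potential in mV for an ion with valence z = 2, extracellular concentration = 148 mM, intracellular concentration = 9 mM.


E = (RT/(zF)) * ln(C_out/C_in)
T = 37 + 273.15 = 310.15 K
E = (8.314 * 310.15 / (2 * 96485)) * ln(148/9)
E = 37.42 mV


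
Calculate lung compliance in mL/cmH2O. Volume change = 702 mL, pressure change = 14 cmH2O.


C = dV / dP
C = 702 / 14
C = 50.14 mL/cmH2O


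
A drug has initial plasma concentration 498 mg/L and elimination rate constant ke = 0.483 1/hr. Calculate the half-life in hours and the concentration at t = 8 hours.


t_half = ln(2) / ke = 0.693147 / 0.483 = 1.435 hr
C(t) = C0 * exp(-ke*t) = 498 * exp(-0.483*8)
C(8) = 10.45 mg/L


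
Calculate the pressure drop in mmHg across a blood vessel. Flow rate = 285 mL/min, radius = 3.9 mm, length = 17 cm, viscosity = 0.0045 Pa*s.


dP = 8*mu*L*Q / (pi*r^4)
Q = 285 mL/min = 4.75e-06 m^3/s
dP = 39.9979 Pa = 39.9979 / 133.322 mmHg = 0.3 mmHg


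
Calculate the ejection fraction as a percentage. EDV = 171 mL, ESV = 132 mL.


SV = EDV - ESV = 171 - 132 = 39 mL
EF = SV/EDV * 100 = 39/171 * 100
EF = 22.81%


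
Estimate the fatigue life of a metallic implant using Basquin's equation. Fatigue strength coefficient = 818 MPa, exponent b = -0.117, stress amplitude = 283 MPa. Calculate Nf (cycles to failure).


sigma_a = sigma_f' * (2Nf)^b
2Nf = (sigma_a/sigma_f')^(1/b)
2Nf = (283/818)^(1/-0.117)
2Nf = 8707.3853
Nf = 4354


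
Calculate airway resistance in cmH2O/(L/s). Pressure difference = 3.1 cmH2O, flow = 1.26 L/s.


R = dP / flow
R = 3.1 / 1.26
R = 2.46 cmH2O/(L/s)


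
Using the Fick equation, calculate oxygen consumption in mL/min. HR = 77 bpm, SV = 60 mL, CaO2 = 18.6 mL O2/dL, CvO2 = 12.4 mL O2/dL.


CO = HR*SV = 77*60/1000 = 4.62 L/min
a-v O2 diff = 18.6 - 12.4 = 6.2 mL/dL
VO2 = CO * (CaO2-CvO2) * 10 dL/L
VO2 = 4.62 * 6.2 * 10
VO2 = 286.4 mL/min


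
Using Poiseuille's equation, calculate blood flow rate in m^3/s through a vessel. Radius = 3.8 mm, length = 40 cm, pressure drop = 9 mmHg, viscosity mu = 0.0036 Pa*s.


Q = pi*r^4*dP / (8*mu*L)
r = 0.0038 m, L = 0.4 m
dP = 9 mmHg = 1199.898 Pa
Q = 6.8230e-05 m^3/s


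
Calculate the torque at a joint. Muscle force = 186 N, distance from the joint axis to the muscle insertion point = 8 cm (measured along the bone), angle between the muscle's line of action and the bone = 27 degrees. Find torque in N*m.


Torque = F * d * sin(theta)   (moment arm = d*sin(theta))
d = 8 cm = 0.08 m
Torque = 186 * 0.08 * sin(27)
Torque = 6.755 N*m


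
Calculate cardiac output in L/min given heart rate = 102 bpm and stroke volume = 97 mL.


CO = HR * SV
CO = 102 * 97 / 1000
CO = 9.894 L/min


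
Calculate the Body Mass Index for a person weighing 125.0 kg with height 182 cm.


BMI = weight / height^2
height = 182 cm = 1.82 m
BMI = 125.0 / 1.82^2
BMI = 37.74 kg/m^2


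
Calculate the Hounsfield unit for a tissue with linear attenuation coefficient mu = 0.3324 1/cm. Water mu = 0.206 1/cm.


HU = ((mu_tissue - mu_water) / mu_water) * 1000
HU = ((0.3324 - 0.206) / 0.206) * 1000
HU = 613.6


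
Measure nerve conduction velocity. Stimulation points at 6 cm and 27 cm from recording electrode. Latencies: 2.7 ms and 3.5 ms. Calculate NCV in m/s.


Distance = (27 - 6) / 100 = 0.21 m
dt = (3.5 - 2.7) / 1000 = 8.0000e-04 s
NCV = dist / dt = 262.5 m/s


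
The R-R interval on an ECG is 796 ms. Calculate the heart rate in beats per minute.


HR = 60 / RR_interval(s)
RR = 796 ms = 0.796 s
HR = 60 / 0.796 = 75.38 bpm


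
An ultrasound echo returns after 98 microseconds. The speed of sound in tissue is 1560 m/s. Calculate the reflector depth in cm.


depth = c * t / 2
t = 98 us = 9.8000e-05 s
depth = 1560 * 9.8000e-05 / 2
depth = 0.07644 m = 7.644 cm


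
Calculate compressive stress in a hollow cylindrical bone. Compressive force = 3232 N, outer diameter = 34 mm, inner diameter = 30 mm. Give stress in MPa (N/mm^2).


A = pi*(r_o^2 - r_i^2)
r_o = 17 mm, r_i = 15 mm
A = 201.062 mm^2
sigma = F/A = 3232 / 201.062
sigma = 16.07 MPa


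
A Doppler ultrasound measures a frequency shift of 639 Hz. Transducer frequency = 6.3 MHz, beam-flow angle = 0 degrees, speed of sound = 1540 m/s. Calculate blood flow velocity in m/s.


v = fd * c / (2 * f0 * cos(theta))
v = 639 * 1540 / (2 * 6.3000e+06 * cos(0))
v = 0.0781 m/s


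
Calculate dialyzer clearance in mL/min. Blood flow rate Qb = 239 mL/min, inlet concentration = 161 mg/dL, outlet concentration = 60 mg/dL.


K = Qb * (Cb_in - Cb_out) / Cb_in
K = 239 * (161 - 60) / 161
K = 149.9 mL/min


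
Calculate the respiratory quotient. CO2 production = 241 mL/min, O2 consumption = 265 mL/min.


RQ = VCO2 / VO2
RQ = 241 / 265
RQ = 0.9094


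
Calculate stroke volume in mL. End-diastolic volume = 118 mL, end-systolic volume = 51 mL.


SV = EDV - ESV
SV = 118 - 51
SV = 67 mL


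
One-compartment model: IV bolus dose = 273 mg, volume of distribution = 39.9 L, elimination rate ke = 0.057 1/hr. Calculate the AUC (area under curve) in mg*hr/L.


C0 = Dose/Vd = 273/39.9 = 6.84211 mg/L
AUC = C0/ke = 6.84211/0.057
AUC = 120 mg*hr/L


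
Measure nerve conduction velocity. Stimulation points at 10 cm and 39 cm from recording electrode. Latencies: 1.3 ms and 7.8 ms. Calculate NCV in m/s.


Distance = (39 - 10) / 100 = 0.29 m
dt = (7.8 - 1.3) / 1000 = 0.0065 s
NCV = dist / dt = 44.62 m/s


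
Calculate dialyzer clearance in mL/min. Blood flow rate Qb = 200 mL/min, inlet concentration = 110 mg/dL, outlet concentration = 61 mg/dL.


K = Qb * (Cb_in - Cb_out) / Cb_in
K = 200 * (110 - 61) / 110
K = 89.09 mL/min


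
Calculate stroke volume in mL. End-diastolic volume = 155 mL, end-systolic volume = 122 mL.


SV = EDV - ESV
SV = 155 - 122
SV = 33 mL


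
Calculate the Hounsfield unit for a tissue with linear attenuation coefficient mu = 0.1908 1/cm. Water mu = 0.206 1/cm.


HU = ((mu_tissue - mu_water) / mu_water) * 1000
HU = ((0.1908 - 0.206) / 0.206) * 1000
HU = -73.79


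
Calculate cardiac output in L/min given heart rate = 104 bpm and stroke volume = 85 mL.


CO = HR * SV
CO = 104 * 85 / 1000
CO = 8.84 L/min


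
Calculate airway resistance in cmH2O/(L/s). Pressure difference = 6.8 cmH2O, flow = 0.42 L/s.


R = dP / flow
R = 6.8 / 0.42
R = 16.19 cmH2O/(L/s)


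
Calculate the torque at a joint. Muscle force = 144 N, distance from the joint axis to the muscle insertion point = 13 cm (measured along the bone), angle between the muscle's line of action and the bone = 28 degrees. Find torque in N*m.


Torque = F * d * sin(theta)   (moment arm = d*sin(theta))
d = 13 cm = 0.13 m
Torque = 144 * 0.13 * sin(28)
Torque = 8.789 N*m


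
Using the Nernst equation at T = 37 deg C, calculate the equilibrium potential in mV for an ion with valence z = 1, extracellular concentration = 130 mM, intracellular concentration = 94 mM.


E = (RT/(zF)) * ln(C_out/C_in)
T = 37 + 273.15 = 310.15 K
E = (8.314 * 310.15 / (1 * 96485)) * ln(130/94)
E = 8.665 mV


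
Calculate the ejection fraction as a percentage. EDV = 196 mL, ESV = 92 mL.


SV = EDV - ESV = 196 - 92 = 104 mL
EF = SV/EDV * 100 = 104/196 * 100
EF = 53.06%


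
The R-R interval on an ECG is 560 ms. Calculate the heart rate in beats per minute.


HR = 60 / RR_interval(s)
RR = 560 ms = 0.56 s
HR = 60 / 0.56 = 107.1 bpm


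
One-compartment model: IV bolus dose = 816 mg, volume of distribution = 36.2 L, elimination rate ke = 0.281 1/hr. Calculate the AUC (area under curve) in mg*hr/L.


C0 = Dose/Vd = 816/36.2 = 22.5414 mg/L
AUC = C0/ke = 22.5414/0.281
AUC = 80.22 mg*hr/L


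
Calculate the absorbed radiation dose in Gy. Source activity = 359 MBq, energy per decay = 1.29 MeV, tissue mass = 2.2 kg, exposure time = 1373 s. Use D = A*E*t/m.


A = 359 MBq = 3.5900e+08 Bq
E = 1.29 MeV = 2.06658e-13 J
D = A*E*t/m = 3.5900e+08*2.06658e-13*1373/2.2
D = 0.0463 Gy


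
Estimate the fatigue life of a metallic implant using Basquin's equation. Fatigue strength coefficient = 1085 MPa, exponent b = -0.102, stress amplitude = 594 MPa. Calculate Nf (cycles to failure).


sigma_a = sigma_f' * (2Nf)^b
2Nf = (sigma_a/sigma_f')^(1/b)
2Nf = (594/1085)^(1/-0.102)
2Nf = 367.39253
Nf = 183.7


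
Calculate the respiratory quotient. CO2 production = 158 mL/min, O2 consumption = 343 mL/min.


RQ = VCO2 / VO2
RQ = 158 / 343
RQ = 0.4606


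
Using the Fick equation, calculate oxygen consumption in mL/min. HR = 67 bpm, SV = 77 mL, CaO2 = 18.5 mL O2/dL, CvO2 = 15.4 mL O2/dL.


CO = HR*SV = 67*77/1000 = 5.159 L/min
a-v O2 diff = 18.5 - 15.4 = 3.1 mL/dL
VO2 = CO * (CaO2-CvO2) * 10 dL/L
VO2 = 5.159 * 3.1 * 10
VO2 = 159.9 mL/min


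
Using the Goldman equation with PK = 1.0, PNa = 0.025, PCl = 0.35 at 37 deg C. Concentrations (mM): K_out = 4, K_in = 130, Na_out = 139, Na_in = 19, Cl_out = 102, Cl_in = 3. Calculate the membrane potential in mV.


Vm = (RT/F)*ln((PK*Ko + PNa*Nao + PCl*Cli)/(PK*Ki + PNa*Nai + PCl*Clo))
Numer = 8.525, Denom = 166.175
Vm = -79.38 mV
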